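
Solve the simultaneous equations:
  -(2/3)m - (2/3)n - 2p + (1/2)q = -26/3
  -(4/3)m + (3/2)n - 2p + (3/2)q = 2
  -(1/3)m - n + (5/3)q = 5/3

infinitely many solutions

Row-reduce:
R1 ← R1 / (-2/3).
R2 ← R2 + 4/3·R1.
R3 ← R3 + 1/3·R1.
R2 ← R2 / (17/6).
R1 ← R1 − 1·R2.
R3 ← R3 + 2/3·R2.
R3 ← R3 / (25/17).
R1 ← R1 − 39/17·R3.
R2 ← R2 − 12/17·R3.
Rank is 3 with 4 unknowns, leaving q free.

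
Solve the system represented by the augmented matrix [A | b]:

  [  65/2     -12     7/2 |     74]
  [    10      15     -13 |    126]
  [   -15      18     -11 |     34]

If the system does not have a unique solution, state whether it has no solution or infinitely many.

Row-reduce:
R1 ← R1 / (65/2).
R2 ← R2 − 10·R1.
R3 ← R3 + 15·R1.
R2 ← R2 / (243/13).
R1 ← R1 + 24/65·R2.
R3 ← R3 − 162/13·R2.
Row 3 reduces to 0 = -2/3, a contradiction. The system is inconsistent.

no solution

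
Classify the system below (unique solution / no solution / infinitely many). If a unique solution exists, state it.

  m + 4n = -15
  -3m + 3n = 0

From equation 1: m = -15 − 4·n.
Substitute into equation 2 and solve: n = -3.
Then m = -3.

m = -3, n = -3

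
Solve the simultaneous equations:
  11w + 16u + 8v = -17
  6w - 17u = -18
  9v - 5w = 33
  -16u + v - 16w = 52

Row-reduce:
R1 ← R1 / (16).
R2 ← R2 + 17·R1.
R4 ← R4 + 16·R1.
R2 ← R2 / (17/2).
R1 ← R1 − 1/2·R2.
R3 ← R3 − 9·R2.
R4 ← R4 − 9·R2.
R3 ← R3 / (-3227/136).
R1 ← R1 + 6/17·R3.
R2 ← R2 − 283/136·R3.
R4 ← R4 + 3227/136·R3.
Row 4 reduces to 0 = 2, a contradiction. The system is inconsistent.

no solution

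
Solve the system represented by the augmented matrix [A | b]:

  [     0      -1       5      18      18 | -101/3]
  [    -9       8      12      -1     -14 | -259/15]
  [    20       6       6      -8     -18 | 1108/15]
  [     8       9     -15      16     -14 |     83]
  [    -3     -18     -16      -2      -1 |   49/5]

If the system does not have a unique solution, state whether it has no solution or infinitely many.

x_1 = 8/3, x_2 = 2/3, x_3 = -9/5, x_4 = 1/3, x_5 = -5/3

Row-reduce the augmented matrix:
Swap R1 and R2.
R1 ← R1 / (-9).
R3 ← R3 − 20·R1.
R4 ← R4 − 8·R1.
R5 ← R5 + 3·R1.
R2 ← R2 / (-1).
R1 ← R1 + 8/9·R2.
R3 ← R3 − 214/9·R2.
R4 ← R4 − 145/9·R2.
R5 ← R5 + 62/3·R2.
R3 ← R3 / (1364/9).
R1 ← R1 + 52/9·R3.
R2 ← R2 + 5·R3.
R4 ← R4 − 686/9·R3.
R5 ← R5 + 370/3·R3.
R4 ← R4 / (32394/341).
R1 ← R1 − 13/341·R4.
R2 ← R2 + 1438/341·R4.
R3 ← R3 − 940/341·R4.
R5 ← R5 + 11487/341·R4.
R5 ← R5 / (-368363/10798).
R1 ← R1 + 949/32394·R5.
R2 ← R2 + 73193/32394·R5.
R3 ← R3 − 12365/32394·R5.
R4 ← R4 − 24893/32394·R5.
Reading off the reduced rows gives x_1 = 8/3, x_2 = 2/3, x_3 = -9/5, x_4 = 1/3, x_5 = -5/3.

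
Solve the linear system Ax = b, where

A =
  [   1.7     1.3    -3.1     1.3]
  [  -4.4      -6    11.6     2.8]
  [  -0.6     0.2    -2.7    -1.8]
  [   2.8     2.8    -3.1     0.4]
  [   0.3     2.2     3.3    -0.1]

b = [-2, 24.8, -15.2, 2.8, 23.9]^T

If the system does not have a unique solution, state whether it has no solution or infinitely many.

x_1 = 0, x_2 = 5, x_3 = 4, x_4 = 3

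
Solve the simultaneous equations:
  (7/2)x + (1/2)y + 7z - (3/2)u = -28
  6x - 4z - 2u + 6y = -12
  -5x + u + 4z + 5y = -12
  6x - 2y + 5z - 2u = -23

no solution

Row-reduce:
R1 ← R1 / (7/2).
R2 ← R2 − 6·R1.
R3 ← R3 + 5·R1.
R4 ← R4 − 6·R1.
R2 ← R2 / (36/7).
R1 ← R1 − 1/7·R2.
R3 ← R3 − 40/7·R2.
R4 ← R4 + 20/7·R2.
R3 ← R3 / (286/9).
R1 ← R1 − 22/9·R3.
R2 ← R2 + 28/9·R3.
R4 ← R4 + 143/9·R3.
Row 4 reduces to 0 = -1, a contradiction. The system is inconsistent.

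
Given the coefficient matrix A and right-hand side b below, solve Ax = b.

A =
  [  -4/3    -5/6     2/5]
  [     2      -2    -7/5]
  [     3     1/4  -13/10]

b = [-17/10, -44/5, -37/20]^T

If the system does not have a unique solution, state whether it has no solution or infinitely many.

infinitely many solutions

Row-reduce:
R1 ← R1 / (-4/3).
R2 ← R2 − 2·R1.
R3 ← R3 − 3·R1.
R2 ← R2 / (-13/4).
R1 ← R1 − 5/8·R2.
R3 ← R3 + 13/8·R2.
Rank is 2 with 3 unknowns, leaving x_3 free.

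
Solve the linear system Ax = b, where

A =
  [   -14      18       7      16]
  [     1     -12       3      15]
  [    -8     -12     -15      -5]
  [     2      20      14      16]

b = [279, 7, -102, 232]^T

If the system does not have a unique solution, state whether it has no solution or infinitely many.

x_1 = -5, x_2 = 6, x_3 = 3, x_4 = 5

Row-reduce the augmented matrix:
R1 ← R1 / (-14).
R2 ← R2 − 1·R1.
R3 ← R3 + 8·R1.
R4 ← R4 − 2·R1.
R2 ← R2 / (-75/7).
R1 ← R1 + 9/7·R2.
R3 ← R3 + 156/7·R2.
R4 ← R4 − 158/7·R2.
R3 ← R3 / (-657/25).
R1 ← R1 + 23/25·R3.
R2 ← R2 + 49/150·R3.
R4 ← R4 − 1678/75·R3.
R4 ← R4 / (22996/1971).
R1 ← R1 + 926/657·R4.
R2 ← R2 + 3601/3942·R4.
R3 ← R3 − 1193/657·R4.
Reading off the reduced rows gives x_1 = -5, x_2 = 6, x_3 = 3, x_4 = 5.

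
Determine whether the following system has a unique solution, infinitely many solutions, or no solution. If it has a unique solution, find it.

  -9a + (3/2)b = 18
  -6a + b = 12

Row-reduce:
R1 ← R1 / (-9).
R2 ← R2 + 6·R1.
Rank is 1 with 2 unknowns, leaving b free.

infinitely many solutions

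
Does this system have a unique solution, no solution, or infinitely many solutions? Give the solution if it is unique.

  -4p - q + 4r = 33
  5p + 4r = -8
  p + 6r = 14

p = -4, q = -5, r = 3

Row-reduce the augmented matrix:
R1 ← R1 / (-4).
R2 ← R2 − 5·R1.
R3 ← R3 − 1·R1.
R2 ← R2 / (-5/4).
R1 ← R1 − 1/4·R2.
R3 ← R3 + 1/4·R2.
R3 ← R3 / (26/5).
R1 ← R1 − 4/5·R3.
R2 ← R2 + 36/5·R3.
Reading off the reduced rows gives p = -4, q = -5, r = 3.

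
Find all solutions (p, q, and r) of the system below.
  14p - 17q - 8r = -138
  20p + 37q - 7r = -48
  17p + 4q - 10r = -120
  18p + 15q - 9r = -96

Row-reduce the augmented matrix:
R1 ← R1 / (14).
R2 ← R2 − 20·R1.
R3 ← R3 − 17·R1.
R4 ← R4 − 18·R1.
R2 ← R2 / (429/7).
R1 ← R1 + 17/14·R2.
R3 ← R3 − 345/14·R2.
R4 ← R4 − 258/7·R2.
R3 ← R3 / (-591/286).
R1 ← R1 + 415/858·R3.
R2 ← R2 − 31/429·R3.
R4 ← R4 + 197/143·R3.
R4 reduces to 0 = 0, so the extra equation is consistent.
Reading off the reduced rows gives p = -4, q = 2, r = 6.

p = -4, q = 2, r = 6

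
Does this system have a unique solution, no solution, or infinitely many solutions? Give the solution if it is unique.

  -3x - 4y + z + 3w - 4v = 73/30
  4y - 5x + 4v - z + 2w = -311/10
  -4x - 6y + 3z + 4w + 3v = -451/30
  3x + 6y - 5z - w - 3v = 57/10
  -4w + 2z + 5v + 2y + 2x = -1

x = 7/3, y = -4/3, z = 1/2, w = -2, v = -12/5

Row-reduce the augmented matrix:
R1 ← R1 / (-3).
R2 ← R2 + 5·R1.
R3 ← R3 + 4·R1.
R4 ← R4 − 3·R1.
R5 ← R5 − 2·R1.
R2 ← R2 / (32/3).
R1 ← R1 − 4/3·R2.
R3 ← R3 + 2/3·R2.
R4 ← R4 − 2·R2.
R5 ← R5 + 2/3·R2.
R3 ← R3 / (3/2).
R2 ← R2 + 1/4·R3.
R4 ← R4 + 7/2·R3.
R5 ← R5 − 5/2·R3.
R4 ← R4 / (17/8).
R1 ← R1 + 5/8·R4.
R2 ← R2 + 5/16·R4.
R3 ← R3 + 1/8·R4.
R5 ← R5 + 15/8·R4.
R5 ← R5 / (-24/17).
R1 ← R1 − 60/17·R5.
R2 ← R2 − 145/34·R5.
R3 ← R3 − 114/17·R5.
R4 ← R4 − 96/17·R5.
Reading off the reduced rows gives x = 7/3, y = -4/3, z = 1/2, w = -2, v = -12/5.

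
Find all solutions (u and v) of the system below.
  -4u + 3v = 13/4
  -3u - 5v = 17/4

Row-reduce the augmented matrix:
R1 ← R1 / (-4).
R2 ← R2 + 3·R1.
R2 ← R2 / (-29/4).
R1 ← R1 + 3/4·R2.
Reading off the reduced rows gives u = -1, v = -1/4.

u = -1, v = -1/4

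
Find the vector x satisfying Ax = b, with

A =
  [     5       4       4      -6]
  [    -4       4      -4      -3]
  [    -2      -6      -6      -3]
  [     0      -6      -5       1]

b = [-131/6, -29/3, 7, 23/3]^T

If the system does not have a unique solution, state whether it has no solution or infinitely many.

Row-reduce the augmented matrix:
R1 ← R1 / (5).
R2 ← R2 + 4·R1.
R3 ← R3 + 2·R1.
R2 ← R2 / (36/5).
R1 ← R1 − 4/5·R2.
R3 ← R3 + 22/5·R2.
R4 ← R4 + 6·R2.
R3 ← R3 / (-44/9).
R1 ← R1 − 8/9·R3.
R2 ← R2 + 1/9·R3.
R4 ← R4 + 17/3·R3.
R4 ← R4 / (553/88).
R1 ← R1 + 24/11·R4.
R2 ← R2 + 75/88·R4.
R3 ← R3 − 183/88·R4.
Reading off the reduced rows gives x_1 = -5/2, x_2 = -5/2, x_3 = 5/3, x_4 = 1.

x_1 = -5/2, x_2 = -5/2, x_3 = 5/3, x_4 = 1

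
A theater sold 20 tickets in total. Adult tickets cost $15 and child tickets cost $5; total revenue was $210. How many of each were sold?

Let a = adult tickets, c = child tickets.
  a + c = 20
  15a + 5c = 210
From equation 1: a = 20 − c.
Substitute into equation 2 and solve: c = 9.
Then a = 11.

adult tickets: 11, child tickets: 9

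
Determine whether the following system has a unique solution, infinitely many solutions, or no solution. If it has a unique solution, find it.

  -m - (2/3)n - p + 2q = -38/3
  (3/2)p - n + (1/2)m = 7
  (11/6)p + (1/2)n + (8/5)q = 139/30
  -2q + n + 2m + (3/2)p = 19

m = 4, n = 1, p = 4, q = -2

Row-reduce the augmented matrix:
R1 ← R1 / (-1).
R2 ← R2 − 1/2·R1.
R4 ← R4 − 2·R1.
R2 ← R2 / (-4/3).
R1 ← R1 − 2/3·R2.
R3 ← R3 − 1/2·R2.
R4 ← R4 + 1/3·R2.
R3 ← R3 / (53/24).
R1 ← R1 − 3/2·R3.
R2 ← R2 + 3/4·R3.
R4 ← R4 + 3/4·R3.
R4 ← R4 / (1283/530).
R1 ← R1 + 753/265·R4.
R2 ← R2 + 21/265·R4.
R3 ← R3 − 237/265·R4.
Reading off the reduced rows gives m = 4, n = 1, p = 4, q = -2.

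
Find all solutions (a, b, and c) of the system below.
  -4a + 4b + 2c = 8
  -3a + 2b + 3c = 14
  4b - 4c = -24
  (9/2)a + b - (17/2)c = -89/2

no solution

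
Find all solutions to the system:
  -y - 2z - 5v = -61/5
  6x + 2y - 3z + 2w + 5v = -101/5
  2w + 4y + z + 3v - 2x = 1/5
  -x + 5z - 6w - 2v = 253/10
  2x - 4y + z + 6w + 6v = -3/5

x = -5/2, y = -9/5, z = 2, w = -14/5, v = 2

Row-reduce the augmented matrix:
Swap R1 and R2.
R1 ← R1 / (6).
R3 ← R3 + 2·R1.
R4 ← R4 + 1·R1.
R5 ← R5 − 2·R1.
R2 ← R2 / (-1).
R1 ← R1 − 1/3·R2.
R3 ← R3 − 14/3·R2.
R4 ← R4 − 1/3·R2.
R5 ← R5 + 14/3·R2.
R3 ← R3 / (-28/3).
R1 ← R1 + 7/6·R3.
R2 ← R2 − 2·R3.
R4 ← R4 − 23/6·R3.
R5 ← R5 − 34/3·R3.
R4 ← R4 / (-32/7).
R2 ← R2 − 4/7·R4.
R3 ← R3 + 2/7·R4.
R5 ← R5 − 60/7·R4.
R5 ← R5 / (-235/16).
R1 ← R1 − 3/2·R5.
R2 ← R2 + 5/16·R5.
R3 ← R3 − 85/32·R5.
R4 ← R4 − 147/64·R5.
Reading off the reduced rows gives x = -5/2, y = -9/5, z = 2, w = -14/5, v = 2.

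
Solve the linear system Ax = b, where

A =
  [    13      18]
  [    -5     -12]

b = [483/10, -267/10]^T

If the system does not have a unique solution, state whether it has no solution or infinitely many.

Row-reduce the augmented matrix:
R1 ← R1 / (13).
R2 ← R2 + 5·R1.
R2 ← R2 / (-66/13).
R1 ← R1 − 18/13·R2.
Reading off the reduced rows gives x_1 = 3/2, x_2 = 8/5.

x_1 = 3/2, x_2 = 8/5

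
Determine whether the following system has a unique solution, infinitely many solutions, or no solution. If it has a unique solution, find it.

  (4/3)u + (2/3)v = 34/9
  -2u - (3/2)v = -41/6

u = 5/3, v = 7/3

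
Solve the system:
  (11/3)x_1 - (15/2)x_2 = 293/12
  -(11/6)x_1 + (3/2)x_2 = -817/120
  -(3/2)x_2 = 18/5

x_1 = 7/4, x_2 = -12/5

Row-reduce the augmented matrix:
R1 ← R1 / (11/3).
R2 ← R2 + 11/6·R1.
R2 ← R2 / (-9/4).
R1 ← R1 + 45/22·R2.
R3 ← R3 + 3/2·R2.
R3 reduces to 0 = 0, so the extra equation is consistent.
Reading off the reduced rows gives x_1 = 7/4, x_2 = -12/5.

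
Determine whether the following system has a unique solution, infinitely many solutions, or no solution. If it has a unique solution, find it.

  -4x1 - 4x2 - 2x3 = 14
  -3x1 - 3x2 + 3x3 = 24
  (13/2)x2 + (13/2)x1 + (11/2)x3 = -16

infinitely many solutions

Row-reduce:
R1 ← R1 / (-4).
R2 ← R2 + 3·R1.
R3 ← R3 − 13/2·R1.
R2 ← R2 / (9/2).
R1 ← R1 − 1/2·R2.
R3 ← R3 − 9/4·R2.
Rank is 2 with 3 unknowns, leaving x2 free.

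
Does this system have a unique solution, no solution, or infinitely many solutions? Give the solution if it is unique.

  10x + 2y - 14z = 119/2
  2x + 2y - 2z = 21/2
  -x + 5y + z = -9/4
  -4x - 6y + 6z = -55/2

Row-reduce the augmented matrix:
R1 ← R1 / (10).
R2 ← R2 − 2·R1.
R3 ← R3 + 1·R1.
R4 ← R4 + 4·R1.
R2 ← R2 / (8/5).
R1 ← R1 − 1/5·R2.
R3 ← R3 − 26/5·R2.
R4 ← R4 + 26/5·R2.
R3 ← R3 / (-3).
R1 ← R1 + 3/2·R3.
R2 ← R2 − 1/2·R3.
R4 ← R4 − 3·R3.
R4 reduces to 0 = 0, so the extra equation is consistent.
Reading off the reduced rows gives x = 2, y = 1/2, z = -11/4.

x = 2, y = 1/2, z = -11/4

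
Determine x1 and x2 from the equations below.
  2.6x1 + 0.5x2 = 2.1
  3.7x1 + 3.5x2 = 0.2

Row-reduce the augmented matrix:
R1 ← R1 / (13/5).
R2 ← R2 − 37/10·R1.
R2 ← R2 / (145/52).
R1 ← R1 − 5/26·R2.
Reading off the reduced rows gives x1 = 1, x2 = -1.

x1 = 1, x2 = -1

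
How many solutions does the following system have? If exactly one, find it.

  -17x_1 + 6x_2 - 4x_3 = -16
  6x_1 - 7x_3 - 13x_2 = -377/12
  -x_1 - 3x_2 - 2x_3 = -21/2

x_1 = 1, x_2 = 5/3, x_3 = 9/4

Row-reduce the augmented matrix:
R1 ← R1 / (-17).
R2 ← R2 − 6·R1.
R3 ← R3 + 1·R1.
R2 ← R2 / (-185/17).
R1 ← R1 + 6/17·R2.
R3 ← R3 + 57/17·R2.
R3 ← R3 / (153/185).
R1 ← R1 − 94/185·R3.
R2 ← R2 − 143/185·R3.
Reading off the reduced rows gives x_1 = 1, x_2 = 5/3, x_3 = 9/4.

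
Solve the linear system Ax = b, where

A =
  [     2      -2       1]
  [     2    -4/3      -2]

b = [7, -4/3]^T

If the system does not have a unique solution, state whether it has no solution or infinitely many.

infinitely many solutions

Row-reduce:
R1 ← R1 / (2).
R2 ← R2 − 2·R1.
R2 ← R2 / (2/3).
R1 ← R1 + 1·R2.
Rank is 2 with 3 unknowns, leaving x_3 free.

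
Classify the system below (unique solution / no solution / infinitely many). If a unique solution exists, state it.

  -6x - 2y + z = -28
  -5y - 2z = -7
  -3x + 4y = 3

x = 3, y = 3, z = -4

Row-reduce the augmented matrix:
R1 ← R1 / (-6).
R3 ← R3 + 3·R1.
R2 ← R2 / (-5).
R1 ← R1 − 1/3·R2.
R3 ← R3 − 5·R2.
R3 ← R3 / (-5/2).
R1 ← R1 + 3/10·R3.
R2 ← R2 − 2/5·R3.
Reading off the reduced rows gives x = 3, y = 3, z = -4.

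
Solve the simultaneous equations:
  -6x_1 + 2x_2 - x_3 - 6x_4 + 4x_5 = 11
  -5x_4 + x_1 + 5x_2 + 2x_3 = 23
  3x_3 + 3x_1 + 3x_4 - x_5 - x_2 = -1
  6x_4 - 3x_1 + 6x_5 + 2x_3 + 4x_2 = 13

infinitely many solutions

Row-reduce:
R1 ← R1 / (-6).
R2 ← R2 − 1·R1.
R3 ← R3 − 3·R1.
R4 ← R4 + 3·R1.
R2 ← R2 / (16/3).
R1 ← R1 + 1/3·R2.
R4 ← R4 − 3·R2.
R3 ← R3 / (5/2).
R1 ← R1 − 9/32·R3.
R2 ← R2 − 11/32·R3.
R4 ← R4 − 47/32·R3.
R4 ← R4 / (99/8).
R1 ← R1 − 5/8·R4.
R2 ← R2 + 9/8·R4.
Rank is 4 with 5 unknowns, leaving x_5 free.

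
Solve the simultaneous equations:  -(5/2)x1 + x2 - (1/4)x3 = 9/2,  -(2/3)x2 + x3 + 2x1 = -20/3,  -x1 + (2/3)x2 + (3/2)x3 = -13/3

infinitely many solutions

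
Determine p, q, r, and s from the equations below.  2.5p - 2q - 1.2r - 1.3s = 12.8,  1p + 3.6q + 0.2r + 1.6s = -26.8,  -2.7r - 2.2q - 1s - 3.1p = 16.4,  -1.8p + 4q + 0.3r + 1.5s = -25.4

Row-reduce the augmented matrix:
R1 ← R1 / (5/2).
R2 ← R2 − 1·R1.
R3 ← R3 + 31/10·R1.
R4 ← R4 + 9/5·R1.
R2 ← R2 / (22/5).
R1 ← R1 + 4/5·R2.
R3 ← R3 + 117/25·R2.
R4 ← R4 − 64/25·R2.
R3 ← R3 / (-4764/1375).
R1 ← R1 + 98/275·R3.
R2 ← R2 − 17/110·R3.
R4 ← R4 + 2639/2750·R3.
R4 ← R4 / (-27181/47640).
R1 ← R1 + 233/2382·R4.
R2 ← R2 − 4439/9528·R4.
R3 ← R3 − 491/4764·R4.
Reading off the reduced rows gives p = -1, q = -5, r = 1, s = -5.

p = -1, q = -5, r = 1, s = -5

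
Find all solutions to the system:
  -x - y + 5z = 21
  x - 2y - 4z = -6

infinitely many solutions

Row-reduce:
R1 ← R1 / (-1).
R2 ← R2 − 1·R1.
R2 ← R2 / (-3).
R1 ← R1 − 1·R2.
Rank is 2 with 3 unknowns, leaving z free.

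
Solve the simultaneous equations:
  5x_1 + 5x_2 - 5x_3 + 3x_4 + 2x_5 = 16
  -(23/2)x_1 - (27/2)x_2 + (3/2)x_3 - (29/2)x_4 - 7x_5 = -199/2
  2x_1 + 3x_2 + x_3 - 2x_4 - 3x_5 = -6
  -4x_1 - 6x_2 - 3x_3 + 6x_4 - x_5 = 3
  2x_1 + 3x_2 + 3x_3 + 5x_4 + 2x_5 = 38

Row-reduce:
R1 ← R1 / (5).
R2 ← R2 + 23/2·R1.
R3 ← R3 − 2·R1.
R4 ← R4 + 4·R1.
R5 ← R5 − 2·R1.
R2 ← R2 / (-2).
R1 ← R1 − 1·R2.
R3 ← R3 − 1·R2.
R4 ← R4 + 2·R2.
R5 ← R5 − 1·R2.
R3 ← R3 / (-2).
R1 ← R1 + 6·R3.
R2 ← R2 − 5·R3.
R4 ← R4 − 3·R3.
R4 ← R4 / (11/2).
R1 ← R1 − 89/5·R4.
R2 ← R2 + 137/10·R4.
R3 ← R3 − 7/2·R4.
Row 5 reduces to 0 = 1/4, a contradiction. The system is inconsistent.

no solution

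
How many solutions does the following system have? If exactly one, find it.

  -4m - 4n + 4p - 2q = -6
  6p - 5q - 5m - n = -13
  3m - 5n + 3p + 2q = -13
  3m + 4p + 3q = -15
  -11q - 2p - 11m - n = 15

Row-reduce:
R1 ← R1 / (-4).
R2 ← R2 + 5·R1.
R3 ← R3 − 3·R1.
R4 ← R4 − 3·R1.
R5 ← R5 + 11·R1.
R2 ← R2 / (4).
R1 ← R1 − 1·R2.
R3 ← R3 + 8·R2.
R4 ← R4 + 3·R2.
R5 ← R5 − 10·R2.
R3 ← R3 / (8).
R1 ← R1 + 5/4·R3.
R2 ← R2 − 1/4·R3.
R4 ← R4 − 31/4·R3.
R5 ← R5 + 31/2·R3.
R4 ← R4 / (255/64).
R1 ← R1 − 27/64·R4.
R2 ← R2 + 31/64·R4.
R3 ← R3 + 9/16·R4.
R5 ← R5 + 255/32·R4.
Row 5 reduces to 0 = -2, a contradiction. The system is inconsistent.

no solution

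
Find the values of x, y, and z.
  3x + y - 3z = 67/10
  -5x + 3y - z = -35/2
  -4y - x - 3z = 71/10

Row-reduce the augmented matrix:
R1 ← R1 / (3).
R2 ← R2 + 5·R1.
R3 ← R3 + 1·R1.
R2 ← R2 / (14/3).
R1 ← R1 − 1/3·R2.
R3 ← R3 + 11/3·R2.
R3 ← R3 / (-61/7).
R1 ← R1 + 4/7·R3.
R2 ← R2 + 9/7·R3.
Reading off the reduced rows gives x = 12/5, y = -2, z = -1/2.

x = 12/5, y = -2, z = -1/2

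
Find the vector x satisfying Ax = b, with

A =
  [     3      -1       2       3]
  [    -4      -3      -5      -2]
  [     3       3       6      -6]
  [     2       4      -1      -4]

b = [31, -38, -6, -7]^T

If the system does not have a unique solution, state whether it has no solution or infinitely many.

x_1 = 5, x_2 = 1, x_3 = 1, x_4 = 5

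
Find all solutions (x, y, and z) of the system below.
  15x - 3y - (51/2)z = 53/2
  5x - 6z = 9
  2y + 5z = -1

Row-reduce:
R1 ← R1 / (15).
R2 ← R2 − 5·R1.
R1 ← R1 + 1/5·R2.
R3 ← R3 − 2·R2.
Row 3 reduces to 0 = -4/3, a contradiction. The system is inconsistent.

no solution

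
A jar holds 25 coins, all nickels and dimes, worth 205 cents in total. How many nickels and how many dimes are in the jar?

nickels: 9, dimes: 16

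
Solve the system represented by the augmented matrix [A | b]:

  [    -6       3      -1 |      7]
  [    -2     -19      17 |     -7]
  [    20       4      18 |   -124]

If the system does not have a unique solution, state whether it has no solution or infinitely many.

x_1 = -2, x_2 = -3, x_3 = -4

Row-reduce the augmented matrix:
R1 ← R1 / (-6).
R2 ← R2 + 2·R1.
R3 ← R3 − 20·R1.
R2 ← R2 / (-20).
R1 ← R1 + 1/2·R2.
R3 ← R3 − 14·R2.
R3 ← R3 / (134/5).
R1 ← R1 + 4/15·R3.
R2 ← R2 + 13/15·R3.
Reading off the reduced rows gives x_1 = -2, x_2 = -3, x_3 = -4.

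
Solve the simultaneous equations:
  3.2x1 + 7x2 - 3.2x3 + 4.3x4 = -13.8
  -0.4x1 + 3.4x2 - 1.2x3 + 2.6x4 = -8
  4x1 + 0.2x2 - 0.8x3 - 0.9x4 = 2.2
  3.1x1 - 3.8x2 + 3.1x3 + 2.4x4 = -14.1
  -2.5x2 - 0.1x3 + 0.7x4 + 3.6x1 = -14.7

Row-reduce the augmented matrix:
R1 ← R1 / (16/5).
R2 ← R2 + 2/5·R1.
R3 ← R3 − 4·R1.
R4 ← R4 − 31/10·R1.
R5 ← R5 − 18/5·R1.
R2 ← R2 / (171/40).
R1 ← R1 − 35/16·R2.
R3 ← R3 + 171/20·R2.
R4 ← R4 + 1693/160·R2.
R5 ← R5 + 83/8·R2.
Swap R3 and R4.
R3 ← R3 / (383/171).
R1 ← R1 + 31/171·R3.
R2 ← R2 + 64/171·R3.
R5 ← R5 + 131/342·R3.
Swap R4 and R5.
R4 ← R4 / (137973/30640).
R1 ← R1 − 3431/15320·R4.
R2 ← R2 − 6651/3830·R4.
R3 ← R3 − 41041/15320·R4.
R5 reduces to 0 = 0, so the extra equation is consistent.
Reading off the reduced rows gives x1 = 0, x2 = 4, x3 = 5, x4 = -6.

x1 = 0, x2 = 4, x3 = 5, x4 = -6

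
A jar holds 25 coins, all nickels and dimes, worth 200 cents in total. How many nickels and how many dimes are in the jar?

Let n = nickels, d = dimes.
  n + d = 25
  5n + 10d = 200
From equation 1: n = 25 − d.
Substitute into equation 2 and solve: d = 15.
Then n = 10.

nickels: 10, dimes: 15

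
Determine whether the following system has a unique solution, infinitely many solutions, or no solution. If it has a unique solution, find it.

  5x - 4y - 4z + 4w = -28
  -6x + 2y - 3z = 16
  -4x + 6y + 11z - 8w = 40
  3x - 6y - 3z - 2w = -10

Row-reduce:
R1 ← R1 / (5).
R2 ← R2 + 6·R1.
R3 ← R3 + 4·R1.
R4 ← R4 − 3·R1.
R2 ← R2 / (-14/5).
R1 ← R1 + 4/5·R2.
R3 ← R3 − 14/5·R2.
R4 ← R4 + 18/5·R2.
Swap R3 and R4.
R3 ← R3 / (66/7).
R1 ← R1 − 10/7·R3.
R2 ← R2 − 39/14·R3.
Rank is 3 with 4 unknowns, leaving w free.

infinitely many solutions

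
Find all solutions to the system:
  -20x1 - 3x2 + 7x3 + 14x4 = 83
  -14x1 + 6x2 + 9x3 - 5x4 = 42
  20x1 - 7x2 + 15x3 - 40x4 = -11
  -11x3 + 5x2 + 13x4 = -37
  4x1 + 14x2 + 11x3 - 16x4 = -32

Row-reduce:
R1 ← R1 / (-20).
R2 ← R2 + 14·R1.
R3 ← R3 − 20·R1.
R5 ← R5 − 4·R1.
R2 ← R2 / (81/10).
R1 ← R1 − 3/20·R2.
R3 ← R3 + 10·R2.
R4 ← R4 − 5·R2.
R5 ← R5 − 67/5·R2.
R3 ← R3 / (2192/81).
R1 ← R1 + 23/54·R3.
R2 ← R2 − 41/81·R3.
R4 ← R4 + 1096/81·R3.
R5 ← R5 − 455/81·R3.
Swap R4 and R5.
R4 ← R4 / (22439/1096).
R1 ← R1 + 2461/2192·R4.
R2 ← R2 + 1095/1096·R4.
R3 ← R3 + 1793/1096·R4.
Row 5 reduces to 0 = -1, a contradiction. The system is inconsistent.

no solution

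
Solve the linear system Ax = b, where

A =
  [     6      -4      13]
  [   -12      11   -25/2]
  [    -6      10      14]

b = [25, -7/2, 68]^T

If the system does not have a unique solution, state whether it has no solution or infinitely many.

infinitely many solutions

Row-reduce:
R1 ← R1 / (6).
R2 ← R2 + 12·R1.
R3 ← R3 + 6·R1.
R2 ← R2 / (3).
R1 ← R1 + 2/3·R2.
R3 ← R3 − 6·R2.
Rank is 2 with 3 unknowns, leaving x_3 free.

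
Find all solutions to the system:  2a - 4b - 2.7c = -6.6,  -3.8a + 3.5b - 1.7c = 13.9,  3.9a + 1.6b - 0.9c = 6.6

Row-reduce the augmented matrix:
R1 ← R1 / (2).
R2 ← R2 + 19/5·R1.
R3 ← R3 − 39/10·R1.
R2 ← R2 / (-41/10).
R1 ← R1 + 2·R2.
R3 ← R3 − 47/5·R2.
R3 ← R3 / (-92611/8200).
R1 ← R1 − 325/164·R3.
R2 ← R2 − 683/410·R3.
Reading off the reduced rows gives a = 0, b = 3, c = -2.

a = 0, b = 3, c = -2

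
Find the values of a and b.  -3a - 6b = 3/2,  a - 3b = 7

a = 5/2, b = -3/2

From equation 2: a = 7 + 3·b.
Substitute into equation 1 and solve: b = -3/2.
Then a = 5/2.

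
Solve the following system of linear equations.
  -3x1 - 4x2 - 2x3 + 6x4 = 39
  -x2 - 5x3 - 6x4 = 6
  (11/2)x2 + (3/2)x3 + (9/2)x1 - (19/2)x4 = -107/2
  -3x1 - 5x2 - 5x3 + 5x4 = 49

infinitely many solutions

Row-reduce:
R1 ← R1 / (-3).
R3 ← R3 − 9/2·R1.
R4 ← R4 + 3·R1.
R2 ← R2 / (-1).
R1 ← R1 − 4/3·R2.
R3 ← R3 + 1/2·R2.
R4 ← R4 + 1·R2.
R1 ← R1 + 6·R3.
R2 ← R2 − 5·R3.
R4 ← R4 − 2·R3.
Rank is 3 with 4 unknowns, leaving x4 free.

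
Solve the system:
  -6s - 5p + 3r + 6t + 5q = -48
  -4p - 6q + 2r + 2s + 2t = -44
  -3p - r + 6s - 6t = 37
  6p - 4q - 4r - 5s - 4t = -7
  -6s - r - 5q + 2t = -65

p = 5, q = 5, r = 2, s = 5, t = -4

Row-reduce the augmented matrix:
R1 ← R1 / (-5).
R2 ← R2 + 4·R1.
R3 ← R3 + 3·R1.
R4 ← R4 − 6·R1.
R2 ← R2 / (-10).
R1 ← R1 + 1·R2.
R3 ← R3 + 3·R2.
R4 ← R4 − 2·R2.
R5 ← R5 + 5·R2.
R3 ← R3 / (-67/25).
R1 ← R1 + 14/25·R3.
R2 ← R2 − 1/25·R3.
R4 ← R4 + 12/25·R3.
R5 ← R5 + 4/5·R3.
R4 ← R4 / (-817/67).
R1 ← R1 + 71/67·R4.
R2 ← R2 + 38/67·R4.
R3 ← R3 + 189/67·R4.
R5 ← R5 + 781/67·R4.
R5 ← R5 / (1627/817).
R1 ← R1 − 445/817·R5.
R2 ← R2 + 2/43·R5.
R3 ← R3 − 1875/817·R5.
R4 ← R4 + 282/817·R5.
Reading off the reduced rows gives p = 5, q = 5, r = 2, s = 5, t = -4.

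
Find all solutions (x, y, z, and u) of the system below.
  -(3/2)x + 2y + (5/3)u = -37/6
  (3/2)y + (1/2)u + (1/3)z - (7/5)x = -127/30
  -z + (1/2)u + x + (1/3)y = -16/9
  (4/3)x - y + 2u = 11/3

Row-reduce the augmented matrix:
R1 ← R1 / (-3/2).
R2 ← R2 + 7/5·R1.
R3 ← R3 − 1·R1.
R4 ← R4 − 4/3·R1.
R2 ← R2 / (-11/30).
R1 ← R1 + 4/3·R2.
R3 ← R3 − 5/3·R2.
R4 ← R4 − 7/9·R2.
R3 ← R3 / (17/33).
R1 ← R1 + 40/33·R3.
R2 ← R2 + 10/11·R3.
R4 ← R4 − 70/99·R3.
R4 ← R4 / (2578/459).
R1 ← R1 + 730/153·R4.
R2 ← R2 + 140/51·R4.
R3 ← R3 + 631/102·R4.
Reading off the reduced rows gives x = 1, y = -7/3, z = 2, u = 0.

x = 1, y = -7/3, z = 2, u = 0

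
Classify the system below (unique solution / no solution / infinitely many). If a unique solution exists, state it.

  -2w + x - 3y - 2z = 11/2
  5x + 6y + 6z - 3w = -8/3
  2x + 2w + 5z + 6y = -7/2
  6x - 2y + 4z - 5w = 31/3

x = 8/3, y = -3/2, z = -1/2, w = 4/3

Row-reduce the augmented matrix:
R2 ← R2 − 5·R1.
R3 ← R3 − 2·R1.
R4 ← R4 − 6·R1.
R2 ← R2 / (21).
R1 ← R1 + 3·R2.
R3 ← R3 − 12·R2.
R4 ← R4 − 16·R2.
R3 ← R3 / (-1/7).
R1 ← R1 − 2/7·R3.
R2 ← R2 − 16/21·R3.
R4 ← R4 − 80/21·R3.
R4 ← R4 / (55).
R1 ← R1 − 3·R4.
R2 ← R2 − 11·R4.
R3 ← R3 + 14·R4.
Reading off the reduced rows gives x = 8/3, y = -3/2, z = -1/2, w = 4/3.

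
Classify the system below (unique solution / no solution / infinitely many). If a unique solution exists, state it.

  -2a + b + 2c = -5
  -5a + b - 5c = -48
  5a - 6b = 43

a = 5, b = -3, c = 4

Row-reduce the augmented matrix:
R1 ← R1 / (-2).
R2 ← R2 + 5·R1.
R3 ← R3 − 5·R1.
R2 ← R2 / (-3/2).
R1 ← R1 + 1/2·R2.
R3 ← R3 + 7/2·R2.
R3 ← R3 / (85/3).
R1 ← R1 − 7/3·R3.
R2 ← R2 − 20/3·R3.
Reading off the reduced rows gives a = 5, b = -3, c = 4.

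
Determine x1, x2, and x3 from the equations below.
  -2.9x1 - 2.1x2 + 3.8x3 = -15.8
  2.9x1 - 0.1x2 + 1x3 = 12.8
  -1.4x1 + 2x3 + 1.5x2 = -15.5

Row-reduce the augmented matrix:
R1 ← R1 / (-29/10).
R2 ← R2 − 29/10·R1.
R3 ← R3 + 7/5·R1.
R2 ← R2 / (-11/5).
R1 ← R1 − 21/29·R2.
R3 ← R3 − 729/290·R2.
R3 ← R3 / (9012/1595).
R1 ← R1 − 86/319·R3.
R2 ← R2 + 24/11·R3.
Reading off the reduced rows gives x1 = 5, x2 = -3, x3 = -2.

x1 = 5, x2 = -3, x3 = -2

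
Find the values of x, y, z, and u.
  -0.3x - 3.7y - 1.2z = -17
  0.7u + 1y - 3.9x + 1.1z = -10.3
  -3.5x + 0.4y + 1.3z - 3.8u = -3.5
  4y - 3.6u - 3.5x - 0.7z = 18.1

Row-reduce the augmented matrix:
R1 ← R1 / (-3/10).
R2 ← R2 + 39/10·R1.
R3 ← R3 + 7/2·R1.
R4 ← R4 + 7/2·R1.
R2 ← R2 / (491/10).
R1 ← R1 − 37/3·R2.
R3 ← R3 − 1307/30·R2.
R4 ← R4 − 283/6·R2.
R3 ← R3 / (710/1473).
R1 ← R1 + 287/1473·R3.
R2 ← R2 − 167/491·R3.
R4 ← R4 + 20198/7365·R3.
R4 ← R4 / (-261162/8875).
R1 ← R1 + 13937/7100·R4.
R2 ← R2 − 22251/7100·R4.
R3 ← R3 + 65123/7100·R4.
Reading off the reduced rows gives x = 3, y = 5, z = -2, u = -2.

x = 3, y = 5, z = -2, u = -2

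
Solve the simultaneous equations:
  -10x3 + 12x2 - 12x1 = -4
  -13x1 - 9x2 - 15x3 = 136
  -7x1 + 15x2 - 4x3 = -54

x1 = -4, x2 = -6, x3 = -2

Row-reduce the augmented matrix:
R1 ← R1 / (-12).
R2 ← R2 + 13·R1.
R3 ← R3 + 7·R1.
R2 ← R2 / (-22).
R1 ← R1 + 1·R2.
R3 ← R3 − 8·R2.
R3 ← R3 / (7/22).
R1 ← R1 − 45/44·R3.
R2 ← R2 − 25/132·R3.
Reading off the reduced rows gives x1 = -4, x2 = -6, x3 = -2.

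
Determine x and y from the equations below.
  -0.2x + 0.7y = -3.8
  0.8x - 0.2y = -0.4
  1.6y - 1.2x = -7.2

x = -2, y = -6

Row-reduce the augmented matrix:
R1 ← R1 / (-1/5).
R2 ← R2 − 4/5·R1.
R3 ← R3 + 6/5·R1.
R2 ← R2 / (13/5).
R1 ← R1 + 7/2·R2.
R3 ← R3 + 13/5·R2.
R3 reduces to 0 = 0, so the extra equation is consistent.
Reading off the reduced rows gives x = -2, y = -6.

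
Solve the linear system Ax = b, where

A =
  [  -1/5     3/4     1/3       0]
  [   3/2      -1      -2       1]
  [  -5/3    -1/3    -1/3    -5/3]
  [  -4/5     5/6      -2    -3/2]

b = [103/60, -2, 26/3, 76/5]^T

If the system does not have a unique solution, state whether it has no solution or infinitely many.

Row-reduce the augmented matrix:
R1 ← R1 / (-1/5).
R2 ← R2 − 3/2·R1.
R3 ← R3 + 5/3·R1.
R4 ← R4 + 4/5·R1.
R2 ← R2 / (37/8).
R1 ← R1 + 15/4·R2.
R3 ← R3 + 79/12·R2.
R4 ← R4 + 13/6·R2.
R3 ← R3 / (-799/333).
R1 ← R1 + 140/111·R3.
R2 ← R2 − 4/37·R3.
R4 ← R4 + 344/111·R3.
R4 ← R4 / (-3439/4794).
R1 ← R1 − 750/799·R4.
R2 ← R2 − 164/799·R4.
R3 ← R3 − 81/799·R4.
Reading off the reduced rows gives x_1 = -4, x_2 = 3, x_3 = -4, x_4 = -1.

x_1 = -4, x_2 = 3, x_3 = -4, x_4 = -1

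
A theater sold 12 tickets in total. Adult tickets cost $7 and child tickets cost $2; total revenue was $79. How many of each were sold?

Let a = adult tickets, c = child tickets.
  a + c = 12
  7a + 2c = 79
Row-reduce the augmented matrix:
R2 ← R2 − 7·R1.
R2 ← R2 / (-5).
R1 ← R1 − 1·R2.
Reading off the reduced rows gives a = 11, c = 1.

adult tickets: 11, child tickets: 1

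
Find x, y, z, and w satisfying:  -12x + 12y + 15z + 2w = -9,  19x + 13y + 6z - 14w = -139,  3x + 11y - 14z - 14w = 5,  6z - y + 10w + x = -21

x = -5, y = -2, z = -3, w = 0

Row-reduce the augmented matrix:
R1 ← R1 / (-12).
R2 ← R2 − 19·R1.
R3 ← R3 − 3·R1.
R4 ← R4 − 1·R1.
R2 ← R2 / (32).
R1 ← R1 + 1·R2.
R3 ← R3 − 14·R2.
R3 ← R3 / (-1489/64).
R1 ← R1 + 41/128·R3.
R2 ← R2 − 119/128·R3.
R4 ← R4 − 29/4·R3.
R4 ← R4 / (33220/4467).
R1 ← R1 + 1718/4467·R4.
R2 ← R2 + 3076/4467·R4.
R3 ← R3 − 1682/4467·R4.
Reading off the reduced rows gives x = -5, y = -2, z = -3, w = 0.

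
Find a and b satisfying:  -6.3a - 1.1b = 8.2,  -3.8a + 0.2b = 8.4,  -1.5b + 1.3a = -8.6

a = -2, b = 4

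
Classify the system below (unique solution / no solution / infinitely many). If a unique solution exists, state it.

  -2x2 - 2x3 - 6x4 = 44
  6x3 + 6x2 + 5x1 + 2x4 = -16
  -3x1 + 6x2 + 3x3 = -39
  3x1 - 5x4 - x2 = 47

Row-reduce the augmented matrix:
Swap R1 and R2.
R1 ← R1 / (5).
R3 ← R3 + 3·R1.
R4 ← R4 − 3·R1.
R2 ← R2 / (-2).
R1 ← R1 − 6/5·R2.
R3 ← R3 − 48/5·R2.
R4 ← R4 + 23/5·R2.
R3 ← R3 / (-3).
R2 ← R2 − 1·R3.
R4 ← R4 − 1·R3.
R4 ← R4 / (-8/5).
R1 ← R1 + 16/5·R4.
R2 ← R2 + 31/5·R4.
R3 ← R3 − 46/5·R4.
Reading off the reduced rows gives x1 = 4, x2 = -5, x3 = 1, x4 = -6.

x1 = 4, x2 = -5, x3 = 1, x4 = -6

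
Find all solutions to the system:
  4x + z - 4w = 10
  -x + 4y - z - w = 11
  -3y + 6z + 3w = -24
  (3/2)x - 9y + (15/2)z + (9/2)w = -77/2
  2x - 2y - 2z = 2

Row-reduce:
R1 ← R1 / (4).
R2 ← R2 + 1·R1.
R4 ← R4 − 3/2·R1.
R5 ← R5 − 2·R1.
R2 ← R2 / (4).
R3 ← R3 + 3·R2.
R4 ← R4 + 9·R2.
R5 ← R5 + 2·R2.
R3 ← R3 / (87/16).
R1 ← R1 − 1/4·R3.
R2 ← R2 + 3/16·R3.
R4 ← R4 − 87/16·R3.
R5 ← R5 + 23/8·R3.
Swap R4 and R5.
R4 ← R4 / (52/29).
R1 ← R1 + 31/29·R4.
R2 ← R2 + 13/29·R4.
R3 ← R3 − 8/29·R4.
Row 5 reduces to 0 = 2, a contradiction. The system is inconsistent.

no solution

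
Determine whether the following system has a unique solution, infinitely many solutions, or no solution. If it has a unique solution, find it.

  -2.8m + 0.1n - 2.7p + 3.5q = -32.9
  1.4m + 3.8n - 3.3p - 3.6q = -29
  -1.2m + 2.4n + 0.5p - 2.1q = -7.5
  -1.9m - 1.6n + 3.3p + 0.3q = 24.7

Row-reduce the augmented matrix:
R1 ← R1 / (-14/5).
R2 ← R2 − 7/5·R1.
R3 ← R3 + 6/5·R1.
R4 ← R4 + 19/10·R1.
R2 ← R2 / (77/20).
R1 ← R1 + 1/28·R2.
R3 ← R3 − 33/14·R2.
R4 ← R4 + 467/280·R2.
R3 ← R3 / (2207/490).
R1 ← R1 − 993/1078·R3.
R2 ← R2 + 93/77·R3.
R4 ← R4 − 33609/10780·R3.
R4 ← R4 / (-113475/97108).
R1 ← R1 + 37025/48554·R4.
R2 ← R2 + 27728/24277·R4.
R3 ← R3 + 1209/2207·R4.
Reading off the reduced rows gives m = 2, n = -6, p = 6, q = -3.

m = 2, n = -6, p = 6, q = -3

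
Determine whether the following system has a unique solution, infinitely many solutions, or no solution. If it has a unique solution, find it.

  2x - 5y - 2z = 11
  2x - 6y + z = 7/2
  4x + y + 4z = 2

x = 3, y = 0, z = -5/2

Row-reduce the augmented matrix:
R1 ← R1 / (2).
R2 ← R2 − 2·R1.
R3 ← R3 − 4·R1.
R2 ← R2 / (-1).
R1 ← R1 + 5/2·R2.
R3 ← R3 − 11·R2.
R3 ← R3 / (41).
R1 ← R1 + 17/2·R3.
R2 ← R2 + 3·R3.
Reading off the reduced rows gives x = 3, y = 0, z = -5/2.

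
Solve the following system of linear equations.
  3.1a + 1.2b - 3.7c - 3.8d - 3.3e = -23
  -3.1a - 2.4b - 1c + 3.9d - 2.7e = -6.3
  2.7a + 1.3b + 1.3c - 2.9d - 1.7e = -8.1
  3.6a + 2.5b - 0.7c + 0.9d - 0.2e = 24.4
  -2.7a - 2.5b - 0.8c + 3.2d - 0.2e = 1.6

Row-reduce the augmented matrix:
R1 ← R1 / (31/10).
R2 ← R2 + 31/10·R1.
R3 ← R3 − 27/10·R1.
R4 ← R4 − 18/5·R1.
R5 ← R5 + 27/10·R1.
R2 ← R2 / (-6/5).
R1 ← R1 − 12/31·R2.
R3 ← R3 − 79/310·R2.
R4 ← R4 − 343/310·R2.
R5 ← R5 + 451/310·R2.
R3 ← R3 / (13111/3720).
R1 ← R1 + 84/31·R3.
R2 ← R2 − 47/12·R3.
R4 ← R4 + 2741/3720·R3.
R5 ← R5 − 6233/3720·R3.
R4 ← R4 / (20585/3746).
R1 ← R1 + 1615/1873·R4.
R2 ← R2 + 1053/1873·R4.
R3 ← R3 − 229/1873·R4.
R5 ← R5 + 4081/9365·R4.
R5 ← R5 / (51313/12530).
R1 ← R1 + 4233/1253·R5.
R2 ← R2 − 6158/1253·R5.
R3 ← R3 − 18/1253·R5.
R4 ← R4 + 438/1253·R5.
Reading off the reduced rows gives a = 5, b = 1, c = 1, d = 6, e = 4.

a = 5, b = 1, c = 1, d = 6, e = 4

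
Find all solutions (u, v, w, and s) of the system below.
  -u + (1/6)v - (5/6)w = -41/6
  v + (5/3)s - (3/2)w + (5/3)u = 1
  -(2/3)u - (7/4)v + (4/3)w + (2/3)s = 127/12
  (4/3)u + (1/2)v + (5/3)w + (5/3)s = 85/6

u = 3, v = -3, w = 4, s = 3

Row-reduce the augmented matrix:
R1 ← R1 / (-1).
R2 ← R2 − 5/3·R1.
R3 ← R3 + 2/3·R1.
R4 ← R4 − 4/3·R1.
R2 ← R2 / (23/18).
R1 ← R1 + 1/6·R2.
R3 ← R3 + 67/36·R2.
R4 ← R4 − 13/18·R2.
R3 ← R3 / (-160/69).
R1 ← R1 − 21/46·R3.
R2 ← R2 + 52/23·R3.
R4 ← R4 − 151/69·R3.
R4 ← R4 / (3499/960).
R1 ← R1 − 529/640·R4.
R2 ← R2 + 137/80·R4.
R3 ← R3 + 427/320·R4.
Reading off the reduced rows gives u = 3, v = -3, w = 4, s = 3.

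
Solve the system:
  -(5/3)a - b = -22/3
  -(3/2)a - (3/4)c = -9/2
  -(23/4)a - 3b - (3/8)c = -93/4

Row-reduce:
R1 ← R1 / (-5/3).
R2 ← R2 + 3/2·R1.
R3 ← R3 + 23/4·R1.
R2 ← R2 / (9/10).
R1 ← R1 − 3/5·R2.
R3 ← R3 − 9/20·R2.
Row 3 reduces to 0 = 1, a contradiction. The system is inconsistent.

no solution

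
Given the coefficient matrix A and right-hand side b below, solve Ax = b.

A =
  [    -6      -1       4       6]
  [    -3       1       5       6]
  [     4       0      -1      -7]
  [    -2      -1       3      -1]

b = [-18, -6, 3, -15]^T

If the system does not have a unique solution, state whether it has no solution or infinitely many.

Row-reduce:
R1 ← R1 / (-6).
R2 ← R2 + 3·R1.
R3 ← R3 − 4·R1.
R4 ← R4 + 2·R1.
R2 ← R2 / (3/2).
R1 ← R1 − 1/6·R2.
R3 ← R3 + 2/3·R2.
R4 ← R4 + 2/3·R2.
R3 ← R3 / (3).
R1 ← R1 + 1·R3.
R2 ← R2 − 2·R3.
R4 ← R4 − 3·R3.
Rank is 3 with 4 unknowns, leaving x_4 free.

infinitely many solutions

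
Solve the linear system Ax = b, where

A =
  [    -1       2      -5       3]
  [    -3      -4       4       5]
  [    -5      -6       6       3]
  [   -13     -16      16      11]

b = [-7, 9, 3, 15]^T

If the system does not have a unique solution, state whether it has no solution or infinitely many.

Row-reduce:
R1 ← R1 / (-1).
R2 ← R2 + 3·R1.
R3 ← R3 + 5·R1.
R4 ← R4 + 13·R1.
R2 ← R2 / (-10).
R1 ← R1 + 2·R2.
R3 ← R3 + 16·R2.
R4 ← R4 + 42·R2.
R3 ← R3 / (3/5).
R1 ← R1 − 6/5·R3.
R2 ← R2 + 19/10·R3.
R4 ← R4 − 6/5·R3.
Rank is 3 with 4 unknowns, leaving x_4 free.

infinitely many solutions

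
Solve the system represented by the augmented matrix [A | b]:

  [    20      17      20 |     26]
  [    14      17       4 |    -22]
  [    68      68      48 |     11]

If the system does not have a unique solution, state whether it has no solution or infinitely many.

no solution

Row-reduce:
R1 ← R1 / (20).
R2 ← R2 − 14·R1.
R3 ← R3 − 68·R1.
R2 ← R2 / (51/10).
R1 ← R1 − 17/20·R2.
R3 ← R3 − 51/5·R2.
Row 3 reduces to 0 = 3, a contradiction. The system is inconsistent.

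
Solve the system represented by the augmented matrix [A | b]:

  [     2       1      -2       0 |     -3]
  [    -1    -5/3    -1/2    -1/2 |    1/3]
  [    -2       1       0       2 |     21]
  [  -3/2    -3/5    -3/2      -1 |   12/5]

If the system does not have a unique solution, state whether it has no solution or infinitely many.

Row-reduce the augmented matrix:
R1 ← R1 / (2).
R2 ← R2 + 1·R1.
R3 ← R3 + 2·R1.
R4 ← R4 + 3/2·R1.
R2 ← R2 / (-7/6).
R1 ← R1 − 1/2·R2.
R3 ← R3 − 2·R2.
R4 ← R4 − 3/20·R2.
R3 ← R3 / (-32/7).
R1 ← R1 + 23/14·R3.
R2 ← R2 − 9/7·R3.
R4 ← R4 + 447/140·R3.
R4 ← R4 / (-149/80).
R1 ← R1 + 5/8·R4.
R2 ← R2 − 3/4·R4.
R3 ← R3 + 1/4·R4.
Reading off the reduced rows gives x_1 = -4, x_2 = 1, x_3 = -2, x_4 = 6.

x_1 = -4, x_2 = 1, x_3 = -2, x_4 = 6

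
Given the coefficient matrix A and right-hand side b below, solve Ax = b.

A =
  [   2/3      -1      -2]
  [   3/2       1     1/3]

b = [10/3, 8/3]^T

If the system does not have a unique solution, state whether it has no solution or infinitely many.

infinitely many solutions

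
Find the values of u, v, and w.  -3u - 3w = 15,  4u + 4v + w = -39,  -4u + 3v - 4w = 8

u = -6, v = -4, w = 1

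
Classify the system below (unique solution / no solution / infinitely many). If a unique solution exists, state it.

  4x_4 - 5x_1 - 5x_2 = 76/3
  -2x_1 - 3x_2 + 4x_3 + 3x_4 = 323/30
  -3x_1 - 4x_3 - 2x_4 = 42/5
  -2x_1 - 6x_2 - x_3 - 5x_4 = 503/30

x_1 = -7/3, x_2 = -7/3, x_3 = -3/5, x_4 = 1/2

Row-reduce the augmented matrix:
R1 ← R1 / (-5).
R2 ← R2 + 2·R1.
R3 ← R3 + 3·R1.
R4 ← R4 + 2·R1.
R2 ← R2 / (-1).
R1 ← R1 − 1·R2.
R3 ← R3 − 3·R2.
R4 ← R4 + 4·R2.
R3 ← R3 / (8).
R1 ← R1 − 4·R3.
R2 ← R2 + 4·R3.
R4 ← R4 + 17·R3.
R4 ← R4 / (-101/8).
R1 ← R1 − 7/10·R4.
R2 ← R2 + 3/2·R4.
R3 ← R3 + 1/40·R4.
Reading off the reduced rows gives x_1 = -7/3, x_2 = -7/3, x_3 = -3/5, x_4 = 1/2.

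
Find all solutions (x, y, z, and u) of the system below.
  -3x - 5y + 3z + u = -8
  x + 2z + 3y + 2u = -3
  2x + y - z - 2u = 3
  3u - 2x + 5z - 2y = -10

Row-reduce:
R1 ← R1 / (-3).
R2 ← R2 − 1·R1.
R3 ← R3 − 2·R1.
R4 ← R4 + 2·R1.
R2 ← R2 / (4/3).
R1 ← R1 − 5/3·R2.
R3 ← R3 + 7/3·R2.
R4 ← R4 − 4/3·R2.
R3 ← R3 / (25/4).
R1 ← R1 + 19/4·R3.
R2 ← R2 − 9/4·R3.
Row 4 reduces to 0 = 1, a contradiction. The system is inconsistent.

no solution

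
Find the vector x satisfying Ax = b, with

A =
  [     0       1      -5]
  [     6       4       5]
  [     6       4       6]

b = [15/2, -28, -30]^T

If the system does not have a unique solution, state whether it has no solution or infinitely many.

x_1 = -4/3, x_2 = -5/2, x_3 = -2

Row-reduce the augmented matrix:
Swap R1 and R2.
R1 ← R1 / (6).
R3 ← R3 − 6·R1.
R1 ← R1 − 2/3·R2.
R1 ← R1 − 25/6·R3.
R2 ← R2 + 5·R3.
Reading off the reduced rows gives x_1 = -4/3, x_2 = -5/2, x_3 = -2.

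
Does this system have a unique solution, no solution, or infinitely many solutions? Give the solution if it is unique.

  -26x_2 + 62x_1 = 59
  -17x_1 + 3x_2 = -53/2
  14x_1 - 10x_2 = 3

x_1 = 2, x_2 = 5/2

Row-reduce the augmented matrix:
R1 ← R1 / (62).
R2 ← R2 + 17·R1.
R3 ← R3 − 14·R1.
R2 ← R2 / (-128/31).
R1 ← R1 + 13/31·R2.
R3 ← R3 + 128/31·R2.
R3 reduces to 0 = 0, so the extra equation is consistent.
Reading off the reduced rows gives x_1 = 2, x_2 = 5/2.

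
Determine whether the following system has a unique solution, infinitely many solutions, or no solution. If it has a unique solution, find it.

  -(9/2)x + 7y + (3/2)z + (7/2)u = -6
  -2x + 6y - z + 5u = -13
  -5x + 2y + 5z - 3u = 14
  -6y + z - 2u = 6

infinitely many solutions

Row-reduce:
R1 ← R1 / (-9/2).
R2 ← R2 + 2·R1.
R3 ← R3 + 5·R1.
R2 ← R2 / (26/9).
R1 ← R1 + 14/9·R2.
R3 ← R3 + 52/9·R2.
R4 ← R4 + 6·R2.
Swap R3 and R4.
R3 ← R3 / (-32/13).
R1 ← R1 + 16/13·R3.
R2 ← R2 + 15/26·R3.
Rank is 3 with 4 unknowns, leaving u free.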